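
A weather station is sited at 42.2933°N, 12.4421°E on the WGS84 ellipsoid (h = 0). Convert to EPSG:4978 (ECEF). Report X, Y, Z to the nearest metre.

WGS84: a = 6378137 m, e² = 0.006694380; N(φ) = a/√(1−e²sin²φ) = 6387826.416 m.
X = (N+h)·cosφ·cosλ = 4614164.242 m; Y = (N+h)·cosφ·sinλ = 1018044.685 m; Z = (N(1−e²)+h)·sinφ = 4269758.574 m.

X 4614164 m, Y 1018045 m, Z 4269759 m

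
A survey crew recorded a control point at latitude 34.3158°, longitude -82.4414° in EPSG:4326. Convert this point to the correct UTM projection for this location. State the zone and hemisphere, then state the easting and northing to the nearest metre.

Zone 17N: E 367379 m, N 3798113 m

Longitude -82.4414° lies in the 6° band [-84°, -78°), giving zone 17; latitude is north of the equator, so 17N.
Zone 17 central meridian λ₀ = 6×17 − 183 = -81°; Δλ = -1.4414°.
Transverse Mercator on WGS84 with k₀ = 0.9996 gives E = 367379.302 m, N = 3798112.719 m.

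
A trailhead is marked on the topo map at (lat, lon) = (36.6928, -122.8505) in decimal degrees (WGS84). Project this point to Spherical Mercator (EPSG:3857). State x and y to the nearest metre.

x -13675655 m, y 4396373 m

Web Mercator is spherical with R = a = 6378137 m.
x = R·λ = 6378137 × -2.144145713 = -13675655.104 m.
y = R·ln tan(π/4 + φ/2) = 6378137 × 0.689287975 = 4396373.135 m.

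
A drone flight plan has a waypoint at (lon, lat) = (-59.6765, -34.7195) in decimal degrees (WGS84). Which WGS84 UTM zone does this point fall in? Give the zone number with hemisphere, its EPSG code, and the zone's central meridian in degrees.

Zone 21S (EPSG:32721), central meridian -57°

UTM zone = ⌊(λ + 180)/6⌋ + 1; -59.6765° ∈ [-60°, -54°) → zone 21.
Hemisphere: S (φ < 0).
Central meridian λ₀ = 6×21 − 183 = -57°.
EPSG code: 32721.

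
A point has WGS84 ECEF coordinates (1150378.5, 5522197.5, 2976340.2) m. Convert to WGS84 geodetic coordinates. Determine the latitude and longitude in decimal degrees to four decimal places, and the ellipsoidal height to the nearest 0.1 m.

lat 27.9774°, lon 78.2325°, h 4362.4 m

λ = atan2(Y, X) = 78.23249975°; p = √(X²+Y²) = 5640747.8 m.
Bowring's method on WGS84 (a = 6378137 m, b = 6356752.314 m) gives φ = 27.97740016°, h = 4362.382 m.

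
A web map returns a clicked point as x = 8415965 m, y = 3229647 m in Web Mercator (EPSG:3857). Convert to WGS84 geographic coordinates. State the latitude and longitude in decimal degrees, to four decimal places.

lat 27.8466°, lon 75.6019°

R = 6378137 m. λ = x/R = 75.60189990°.
φ = 2·arctan(exp(y/R)) − 90° = 2·arctan(1.65924) − 90° = 27.84659770°.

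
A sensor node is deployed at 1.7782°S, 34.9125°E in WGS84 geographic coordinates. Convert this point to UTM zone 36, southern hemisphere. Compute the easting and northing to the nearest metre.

E 712751 m, N 9803345 m

Zone 36 central meridian λ₀ = 6×36 − 183 = 33°; Δλ = +1.9125°.
Transverse Mercator on WGS84 with k₀ = 0.9996 gives E = 712751.271 m, N = 9803344.626 m.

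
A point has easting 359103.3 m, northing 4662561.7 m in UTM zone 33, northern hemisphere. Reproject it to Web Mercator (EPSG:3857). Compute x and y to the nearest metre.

x 1480104 m, y 5176346 m

Unproject from UTM 33N (λ₀ = 15°) → φ = 42.10249978°, λ = 13.29599956°.
Web Mercator (R = 6378137 m): x = 1480103.901 m, y = 5176345.801 m.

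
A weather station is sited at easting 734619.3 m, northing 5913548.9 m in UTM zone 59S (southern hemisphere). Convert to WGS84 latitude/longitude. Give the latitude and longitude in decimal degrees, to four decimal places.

lat -36.8949°, lon 173.6330°

Zone 59S: λ₀ = 171°, k₀ = 0.9996, false easting 500000 m, false northing 10000000 m.
Meridian distance M = (N − FN)/k₀ = -4088086.3 m.
Inverse transverse Mercator on WGS84 gives φ = -36.89489977°, λ = 173.63300005°.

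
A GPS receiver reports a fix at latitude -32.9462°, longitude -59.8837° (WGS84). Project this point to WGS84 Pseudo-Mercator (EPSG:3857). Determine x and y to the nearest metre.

Web Mercator is spherical with R = a = 6378137 m.
x = R·λ = 6378137 × -1.045167733 = -6666222.991 m.
y = R·ln tan(π/4 + φ/2) = 6378137 × -0.609608274 = -3888165.089 m.

x -6666223 m, y -3888165 m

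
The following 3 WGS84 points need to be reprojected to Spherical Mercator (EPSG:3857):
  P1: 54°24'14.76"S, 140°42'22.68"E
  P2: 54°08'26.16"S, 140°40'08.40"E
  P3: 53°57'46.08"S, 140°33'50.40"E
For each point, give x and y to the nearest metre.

Web Mercator: x = R·λ, y = R·ln tan(π/4+φ/2), R = 6378137 m.
P1 (-54.4041°, 140.7063°) → (15663353.667, -7247062.525) m.
P2 (-54.1406°, 140.6690°) → (15659201.450, -7196829.348) m.
P3 (-53.9628°, 140.5640°) → (15647512.904, -7163114.205) m.

P1: x 15663354 m, y -7247063 m; P2: x 15659201 m, y -7196829 m; P3: x 15647513 m, y -7163114 m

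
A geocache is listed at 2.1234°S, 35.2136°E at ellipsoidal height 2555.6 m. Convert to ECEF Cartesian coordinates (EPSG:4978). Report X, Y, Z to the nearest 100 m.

WGS84: a = 6378137 m, e² = 0.006694380; N(φ) = a/√(1−e²sin²φ) = 6378166.309 m.
X = (N+h)·cosφ·cosλ = 5209521.565 m; Y = (N+h)·cosφ·sinλ = 3676765.414 m; Z = (N(1−e²)+h)·sinφ = -234835.442 m.

X 5209500 m, Y 3676800 m, Z -234800 m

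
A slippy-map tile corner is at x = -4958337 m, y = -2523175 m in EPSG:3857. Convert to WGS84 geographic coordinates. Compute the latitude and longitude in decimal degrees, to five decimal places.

R = 6378137 m. λ = x/R = -44.54149911°.
φ = 2·arctan(exp(y/R)) − 90° = 2·arctan(0.67328) − 90° = -22.09699806°.

lat -22.09700°, lon -44.54150°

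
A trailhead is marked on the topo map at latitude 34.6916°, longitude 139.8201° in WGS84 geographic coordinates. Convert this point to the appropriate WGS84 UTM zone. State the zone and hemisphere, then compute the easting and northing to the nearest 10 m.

Longitude 139.8201° lies in the 6° band [138°, 144°), giving zone 54; latitude is north of the equator, so 54N.
Zone 54 central meridian λ₀ = 6×54 − 183 = 141°; Δλ = -1.1799°.
Transverse Mercator on WGS84 with k₀ = 0.9996 gives E = 391927.059 m, N = 3839476.948 m.

Zone 54N: E 391930 m, N 3839480 m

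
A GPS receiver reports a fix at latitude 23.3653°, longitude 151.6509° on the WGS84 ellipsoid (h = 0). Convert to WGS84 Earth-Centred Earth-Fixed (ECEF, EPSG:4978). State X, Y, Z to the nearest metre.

X -5155615 m, Y 2781714 m, Z 2513908 m

WGS84: a = 6378137 m, e² = 0.006694380; N(φ) = a/√(1−e²sin²φ) = 6381497.510 m.
X = (N+h)·cosφ·cosλ = -5155615.276 m; Y = (N+h)·cosφ·sinλ = 2781714.4997 m; Z = (N(1−e²)+h)·sinφ = 2513908.376 m.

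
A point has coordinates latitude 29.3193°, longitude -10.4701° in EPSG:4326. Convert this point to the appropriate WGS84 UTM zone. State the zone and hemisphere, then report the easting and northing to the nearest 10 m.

Zone 29N: E 357250 m, N 3244260 m

Longitude -10.4701° lies in the 6° band [-12°, -6°), giving zone 29; latitude is north of the equator, so 29N.
Zone 29 central meridian λ₀ = 6×29 − 183 = -9°; Δλ = -1.4701°.
Transverse Mercator on WGS84 with k₀ = 0.9996 gives E = 357246.416 m, N = 3244259.077 m.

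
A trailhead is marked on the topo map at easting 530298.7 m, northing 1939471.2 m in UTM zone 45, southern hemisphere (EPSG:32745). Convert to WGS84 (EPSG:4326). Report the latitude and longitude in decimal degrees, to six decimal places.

lat -72.639800°, lon 87.909801°

Zone 45S: λ₀ = 87°, k₀ = 0.9996, false easting 500000 m, false northing 10000000 m.
Meridian distance M = (N − FN)/k₀ = -8063754.3 m.
Inverse transverse Mercator on WGS84 gives φ = -72.63980026°, λ = 87.90980148°.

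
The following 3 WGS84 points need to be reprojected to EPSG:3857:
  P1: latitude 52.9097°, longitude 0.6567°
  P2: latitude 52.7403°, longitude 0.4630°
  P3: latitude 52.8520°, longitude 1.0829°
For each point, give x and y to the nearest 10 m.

P1: x 73100 m, y 6966310 m; P2: x 51540 m, y 6935100 m; P3: x 120550 m, y 6955670 m

Web Mercator: x = R·λ, y = R·ln tan(π/4+φ/2), R = 6378137 m.
P1 (52.9097°, 0.6567°) → (73103.510, 6966312.300) m.
P2 (52.7403°, 0.4630°) → (51540.924, 6935104.182) m.
P3 (52.8520°, 1.0829°) → (120547.877, 6955668.710) m.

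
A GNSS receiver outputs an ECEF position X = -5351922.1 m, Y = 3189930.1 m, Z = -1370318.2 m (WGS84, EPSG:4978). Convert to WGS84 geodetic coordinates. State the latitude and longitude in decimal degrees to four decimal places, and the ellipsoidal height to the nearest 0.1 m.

λ = atan2(Y, X) = 149.20360021°; p = √(X²+Y²) = 6230467.4 m.
Bowring's method on WGS84 (a = 6378137 m, b = 6356752.314 m) gives φ = -12.48500025°, h = 2235.007 m.

lat -12.4850°, lon 149.2036°, h 2235.0 m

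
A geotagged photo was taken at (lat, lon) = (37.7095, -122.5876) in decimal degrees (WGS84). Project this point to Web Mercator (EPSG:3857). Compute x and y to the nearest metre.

x -13646389 m, y 4538469 m

Web Mercator is spherical with R = a = 6378137 m.
x = R·λ = 6378137 × -2.139557242 = -13646389.210 m.
y = R·ln tan(π/4 + φ/2) = 6378137 × 0.711566528 = 4538468.798 m.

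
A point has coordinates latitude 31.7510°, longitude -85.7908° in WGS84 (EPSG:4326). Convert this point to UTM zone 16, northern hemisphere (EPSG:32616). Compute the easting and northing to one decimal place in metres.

Zone 16 central meridian λ₀ = 6×16 − 183 = -87°; Δλ = +1.2092°.
Transverse Mercator on WGS84 with k₀ = 0.9996 gives E = 614526.812 m, N = 3513472.478 m.

E 614526.8 m, N 3513472.5 m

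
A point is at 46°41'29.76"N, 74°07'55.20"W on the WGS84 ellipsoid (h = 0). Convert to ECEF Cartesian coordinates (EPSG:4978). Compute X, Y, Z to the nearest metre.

X 1198326 m, Y -4215692 m, Z 4618316 m

WGS84: a = 6378137 m, e² = 0.006694380; N(φ) = a/√(1−e²sin²φ) = 6389471.497 m.
X = (N+h)·cosφ·cosλ = 1198326.360 m; Y = (N+h)·cosφ·sinλ = -4215692.132 m; Z = (N(1−e²)+h)·sinφ = 4618315.681 m.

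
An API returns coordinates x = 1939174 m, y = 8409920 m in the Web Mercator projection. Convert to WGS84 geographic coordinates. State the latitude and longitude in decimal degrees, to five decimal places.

lat 60.04570°, lon 17.41990°

R = 6378137 m. λ = x/R = 17.41989643°.
φ = 2·arctan(exp(y/R)) − 90° = 2·arctan(3.73801) − 90° = 60.04570212°.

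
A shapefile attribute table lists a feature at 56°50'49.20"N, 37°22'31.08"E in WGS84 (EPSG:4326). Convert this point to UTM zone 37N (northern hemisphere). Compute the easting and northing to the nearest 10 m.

E 400900 m, N 6301530 m

Zone 37 central meridian λ₀ = 6×37 − 183 = 39°; Δλ = -1.6247°.
Transverse Mercator on WGS84 with k₀ = 0.9996 gives E = 400903.581 m, N = 6301531.302 m.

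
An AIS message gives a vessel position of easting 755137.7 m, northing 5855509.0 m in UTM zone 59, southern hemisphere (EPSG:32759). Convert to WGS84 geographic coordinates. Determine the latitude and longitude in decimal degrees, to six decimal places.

Zone 59S: λ₀ = 171°, k₀ = 0.9996, false easting 500000 m, false northing 10000000 m.
Meridian distance M = (N − FN)/k₀ = -4146149.5 m.
Inverse transverse Mercator on WGS84 gives φ = -37.41210020°, λ = 173.88279961°.

lat -37.412100°, lon 173.882800°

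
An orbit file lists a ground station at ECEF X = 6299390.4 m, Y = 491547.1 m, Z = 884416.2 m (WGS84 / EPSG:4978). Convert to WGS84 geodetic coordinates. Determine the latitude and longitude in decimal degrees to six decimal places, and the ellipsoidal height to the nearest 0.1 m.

λ = atan2(Y, X) = 4.46180018°; p = √(X²+Y²) = 6318539.2 m.
Bowring's method on WGS84 (a = 6378137 m, b = 6356752.314 m) gives φ = 8.02099952°, h = 2411.531 m.

lat 8.021000°, lon 4.461800°, h 2411.5 m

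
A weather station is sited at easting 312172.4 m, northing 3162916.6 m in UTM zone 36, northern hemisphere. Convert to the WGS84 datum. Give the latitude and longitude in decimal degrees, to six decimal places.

Zone 36N: λ₀ = 33°, k₀ = 0.9996, false easting 500000 m.
Meridian distance M = (N − FN)/k₀ = 3164182.3 m.
Inverse transverse Mercator on WGS84 gives φ = 28.57959996°, λ = 31.07950033°.

lat 28.579600°, lon 31.079500°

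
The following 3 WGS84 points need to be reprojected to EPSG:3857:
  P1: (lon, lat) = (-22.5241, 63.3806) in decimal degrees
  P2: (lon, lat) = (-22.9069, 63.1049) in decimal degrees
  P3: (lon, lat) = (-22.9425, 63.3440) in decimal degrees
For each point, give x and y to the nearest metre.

P1: x -2507371 m, y 9194189 m; P2: x -2549984 m, y 9126019 m; P3: x -2553947 m, y 9185102 m

Web Mercator: x = R·λ, y = R·ln tan(π/4+φ/2), R = 6378137 m.
P1 (63.3806°, -22.5241°) → (-2507371.343, 9194189.256) m.
P2 (63.1049°, -22.9069°) → (-2549984.444, 9126018.960) m.
P3 (63.3440°, -22.9425°) → (-2553947.418, 9185101.895) m.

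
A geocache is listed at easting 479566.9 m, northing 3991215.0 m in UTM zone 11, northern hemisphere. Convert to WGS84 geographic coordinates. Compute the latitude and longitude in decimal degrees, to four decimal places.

lat 36.0653°, lon -117.2269°

Zone 11N: λ₀ = -117°, k₀ = 0.9996, false easting 500000 m.
Meridian distance M = (N − FN)/k₀ = 3992812.1 m.
Inverse transverse Mercator on WGS84 gives φ = 36.06529968°, λ = -117.22689998°.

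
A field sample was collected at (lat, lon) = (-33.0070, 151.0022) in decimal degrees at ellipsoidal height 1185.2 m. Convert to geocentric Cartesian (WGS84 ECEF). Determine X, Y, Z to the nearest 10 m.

WGS84: a = 6378137 m, e² = 0.006694380; N(φ) = a/√(1−e²sin²φ) = 6384481.578 m.
X = (N+h)·cosφ·cosλ = -4683728.307 m; Y = (N+h)·cosφ·sinλ = 2595997.900 m; Z = (N(1−e²)+h)·sinφ = -3455255.329 m.

X -4683730 m, Y 2596000 m, Z -3455260 m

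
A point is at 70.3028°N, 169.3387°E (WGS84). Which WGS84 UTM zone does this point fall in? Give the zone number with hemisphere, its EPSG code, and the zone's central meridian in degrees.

Zone 59N (EPSG:32659), central meridian 171°

UTM zone = ⌊(λ + 180)/6⌋ + 1; 169.3387° ∈ [168°, 174°) → zone 59.
Hemisphere: N (φ ≥ 0).
Central meridian λ₀ = 6×59 − 183 = 171°.
EPSG code: 32659.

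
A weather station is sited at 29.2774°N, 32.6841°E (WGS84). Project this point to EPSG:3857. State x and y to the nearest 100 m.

x 3638400 m, y 3411000 m

Web Mercator is spherical with R = a = 6378137 m.
x = R·λ = 6378137 × 0.570445158 = 3638377.369 m.
y = R·ln tan(π/4 + φ/2) = 6378137 × 0.534795731 = 3411000.439 m.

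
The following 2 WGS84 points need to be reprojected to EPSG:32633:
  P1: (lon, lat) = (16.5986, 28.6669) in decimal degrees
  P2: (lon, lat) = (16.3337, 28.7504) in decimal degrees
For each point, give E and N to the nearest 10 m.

P1: E 656210 m, N 3172130 m; P2: E 630220 m, N 3181060 m

UTM zone 33N: λ₀ = 15°, k₀ = 0.9996.
P1 (28.6669°, 16.5986°) → (656211.112, 3172127.481) m.
P2 (28.7504°, 16.3337°) → (630219.496, 3181061.663) m.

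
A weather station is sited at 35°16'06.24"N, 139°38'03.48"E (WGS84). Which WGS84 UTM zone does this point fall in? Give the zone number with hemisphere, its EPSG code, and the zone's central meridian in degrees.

UTM zone = ⌊(λ + 180)/6⌋ + 1; 139.6343° ∈ [138°, 144°) → zone 54.
Hemisphere: N (φ ≥ 0).
Central meridian λ₀ = 6×54 − 183 = 141°.
EPSG code: 32654.

Zone 54N (EPSG:32654), central meridian 141°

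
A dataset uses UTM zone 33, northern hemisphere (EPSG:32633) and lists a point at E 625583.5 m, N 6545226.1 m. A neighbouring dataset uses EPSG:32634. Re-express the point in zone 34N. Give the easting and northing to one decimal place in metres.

UTM 33N → geographic: φ = 59.02799985°, λ = 17.18790012°.
UTM 34N (λ₀ = 21°) forward: E = 281239.8498 m, N = 6549413.186 m.

E 281239.8 m, N 6549413.2 m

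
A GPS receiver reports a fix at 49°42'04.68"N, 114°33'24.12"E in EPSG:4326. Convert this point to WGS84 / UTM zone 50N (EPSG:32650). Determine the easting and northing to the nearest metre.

Zone 50 central meridian λ₀ = 6×50 − 183 = 117°; Δλ = -2.4433°.
Transverse Mercator on WGS84 with k₀ = 0.9996 gives E = 323822.022 m, N = 5508286.501 m.

E 323822 m, N 5508287 m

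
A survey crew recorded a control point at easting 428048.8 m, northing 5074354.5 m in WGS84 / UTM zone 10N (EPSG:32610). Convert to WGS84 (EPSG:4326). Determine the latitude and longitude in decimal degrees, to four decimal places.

lat 45.8190°, lon -123.9262°

Zone 10N: λ₀ = -123°, k₀ = 0.9996, false easting 500000 m.
Meridian distance M = (N − FN)/k₀ = 5076385.1 m.
Inverse transverse Mercator on WGS84 gives φ = 45.81899959°, λ = -123.92619983°.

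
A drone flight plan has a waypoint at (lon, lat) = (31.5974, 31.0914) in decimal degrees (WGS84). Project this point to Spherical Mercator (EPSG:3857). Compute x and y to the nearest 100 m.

Web Mercator is spherical with R = a = 6378137 m.
x = R·λ = 6378137 × 0.551478665 = 3517406.478 m.
y = R·ln tan(π/4 + φ/2) = 6378137 × 0.571424676 = 3644624.871 m.

x 3517400 m, y 3644600 m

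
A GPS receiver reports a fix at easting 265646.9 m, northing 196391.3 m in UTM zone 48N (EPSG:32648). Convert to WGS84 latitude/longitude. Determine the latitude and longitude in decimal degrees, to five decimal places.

Zone 48N: λ₀ = 105°, k₀ = 0.9996, false easting 500000 m.
Meridian distance M = (N − FN)/k₀ = 196469.9 m.
Inverse transverse Mercator on WGS84 gives φ = 1.77559984°, λ = 102.89339997°.

lat 1.77560°, lon 102.89340°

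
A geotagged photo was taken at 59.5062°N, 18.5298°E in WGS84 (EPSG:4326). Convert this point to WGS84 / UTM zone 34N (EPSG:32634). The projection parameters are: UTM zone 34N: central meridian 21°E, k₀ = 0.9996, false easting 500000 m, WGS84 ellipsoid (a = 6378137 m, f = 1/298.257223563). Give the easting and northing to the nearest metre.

E 360191 m, N 6599017 m

Zone 34 central meridian λ₀ = 6×34 − 183 = 21°; Δλ = -2.4702°.
Transverse Mercator on WGS84 with k₀ = 0.9996 gives E = 360190.891 m, N = 6599017.444 m.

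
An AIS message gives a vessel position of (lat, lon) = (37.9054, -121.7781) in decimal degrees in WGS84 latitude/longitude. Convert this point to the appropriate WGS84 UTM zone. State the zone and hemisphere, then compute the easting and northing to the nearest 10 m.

Longitude -121.7781° lies in the 6° band [-126°, -120°), giving zone 10; latitude is north of the equator, so 10N.
Zone 10 central meridian λ₀ = 6×10 − 183 = -123°; Δλ = +1.2219°.
Transverse Mercator on WGS84 with k₀ = 0.9996 gives E = 607419.235 m, N = 4196022.799 m.

Zone 10N: E 607420 m, N 4196020 m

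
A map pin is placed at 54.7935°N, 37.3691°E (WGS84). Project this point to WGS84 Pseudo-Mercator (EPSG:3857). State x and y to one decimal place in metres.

Web Mercator is spherical with R = a = 6378137 m.
x = R·λ = 6378137 × 0.652213834 = 4159909.183 m.
y = R·ln tan(π/4 + φ/2) = 6378137 × 1.147967091 = 7321891.378 m.

x 4159909.2 m, y 7321891.4 m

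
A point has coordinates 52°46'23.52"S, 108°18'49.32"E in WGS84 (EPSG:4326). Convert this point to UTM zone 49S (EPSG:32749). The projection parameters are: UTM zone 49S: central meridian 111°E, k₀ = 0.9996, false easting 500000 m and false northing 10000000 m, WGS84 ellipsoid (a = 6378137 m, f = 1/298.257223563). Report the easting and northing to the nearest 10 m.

Zone 49 central meridian λ₀ = 6×49 − 183 = 111°; Δλ = -2.6863°.
Transverse Mercator on WGS84 with k₀ = 0.9996 gives E = 318795.901 m, N = 4149575.197 m.

E 318800 m, N 4149580 m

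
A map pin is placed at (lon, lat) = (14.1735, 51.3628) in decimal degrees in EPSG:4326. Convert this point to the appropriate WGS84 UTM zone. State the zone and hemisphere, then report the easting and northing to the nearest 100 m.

Longitude 14.1735° lies in the 6° band [12°, 18°), giving zone 33; latitude is north of the equator, so 33N.
Zone 33 central meridian λ₀ = 6×33 − 183 = 15°; Δλ = -0.8265°.
Transverse Mercator on WGS84 with k₀ = 0.9996 gives E = 442458.717 m, N = 5690495.066 m.

Zone 33N: E 442500 m, N 5690500 m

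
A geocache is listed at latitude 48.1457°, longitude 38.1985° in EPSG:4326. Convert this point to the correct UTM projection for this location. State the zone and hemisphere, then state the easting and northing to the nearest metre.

Zone 37N: E 440380 m, N 5332805 m

Longitude 38.1985° lies in the 6° band [36°, 42°), giving zone 37; latitude is north of the equator, so 37N.
Zone 37 central meridian λ₀ = 6×37 − 183 = 39°; Δλ = -0.8015°.
Transverse Mercator on WGS84 with k₀ = 0.9996 gives E = 440380.457 m, N = 5332804.993 m.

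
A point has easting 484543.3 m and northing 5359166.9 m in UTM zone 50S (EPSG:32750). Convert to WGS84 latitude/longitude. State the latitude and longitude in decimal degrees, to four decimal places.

lat -41.9193°, lon 116.8136°

Zone 50S: λ₀ = 117°, k₀ = 0.9996, false easting 500000 m, false northing 10000000 m.
Meridian distance M = (N − FN)/k₀ = -4642690.2 m.
Inverse transverse Mercator on WGS84 gives φ = -41.91930039°, λ = 116.81359996°.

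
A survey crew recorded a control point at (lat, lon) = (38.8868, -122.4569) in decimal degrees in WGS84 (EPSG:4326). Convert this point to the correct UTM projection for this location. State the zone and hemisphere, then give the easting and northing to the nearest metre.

Zone 10N: E 547103 m, N 4304355 m

Longitude -122.4569° lies in the 6° band [-126°, -120°), giving zone 10; latitude is north of the equator, so 10N.
Zone 10 central meridian λ₀ = 6×10 − 183 = -123°; Δλ = +0.5431°.
Transverse Mercator on WGS84 with k₀ = 0.9996 gives E = 547102.975 m, N = 4304354.930 m.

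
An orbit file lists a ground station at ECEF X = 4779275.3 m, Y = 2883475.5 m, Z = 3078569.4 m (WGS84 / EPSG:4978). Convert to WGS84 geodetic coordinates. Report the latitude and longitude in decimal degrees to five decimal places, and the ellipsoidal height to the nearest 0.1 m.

lat 29.04160°, lon 31.10380°, h 1310.8 m

λ = atan2(Y, X) = 31.10379984°; p = √(X²+Y²) = 5581747.3 m.
Bowring's method on WGS84 (a = 6378137 m, b = 6356752.314 m) gives φ = 29.04160024°, h = 1310.772 m.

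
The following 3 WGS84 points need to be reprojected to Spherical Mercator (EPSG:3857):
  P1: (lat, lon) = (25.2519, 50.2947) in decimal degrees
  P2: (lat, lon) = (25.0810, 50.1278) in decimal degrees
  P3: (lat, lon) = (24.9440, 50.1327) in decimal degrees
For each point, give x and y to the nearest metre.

Web Mercator: x = R·λ, y = R·ln tan(π/4+φ/2), R = 6378137 m.
P1 (25.2519°, 50.2947°) → (5598780.394, 2906716.722) m.
P2 (25.0810°, 50.1278°) → (5580201.171, 2885696.933) m.
P3 (24.9440°, 50.1327°) → (5580746.636, 2868867.852) m.

P1: x 5598780 m, y 2906717 m; P2: x 5580201 m, y 2885697 m; P3: x 5580747 m, y 2868868 m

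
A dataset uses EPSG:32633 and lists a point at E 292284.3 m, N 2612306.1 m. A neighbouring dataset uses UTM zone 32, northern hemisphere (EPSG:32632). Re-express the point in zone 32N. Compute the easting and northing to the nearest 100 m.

UTM 33N → geographic: φ = 23.60800039°, λ = 12.96419970°.
UTM 32N (λ₀ = 9°) forward: E = 904635.700 m, N = 2616439.797 m.

E 904600 m, N 2616400 m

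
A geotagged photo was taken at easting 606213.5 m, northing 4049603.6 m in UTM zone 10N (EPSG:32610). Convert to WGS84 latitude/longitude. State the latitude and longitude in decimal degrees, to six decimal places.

lat 36.586000°, lon -121.812700°

Zone 10N: λ₀ = -123°, k₀ = 0.9996, false easting 500000 m.
Meridian distance M = (N − FN)/k₀ = 4051224.1 m.
Inverse transverse Mercator on WGS84 gives φ = 36.58600011°, λ = -121.81269980°.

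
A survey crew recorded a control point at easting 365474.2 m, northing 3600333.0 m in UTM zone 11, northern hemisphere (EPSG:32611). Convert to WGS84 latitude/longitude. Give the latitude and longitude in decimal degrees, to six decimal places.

Zone 11N: λ₀ = -117°, k₀ = 0.9996, false easting 500000 m.
Meridian distance M = (N − FN)/k₀ = 3601773.7 m.
Inverse transverse Mercator on WGS84 gives φ = 32.53219983°, λ = -118.43249952°.

lat 32.532200°, lon -118.432500°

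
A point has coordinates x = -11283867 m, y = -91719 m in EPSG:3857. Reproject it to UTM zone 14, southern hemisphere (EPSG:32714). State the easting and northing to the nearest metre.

E 236820 m, N 9908856 m

Web Mercator inverse (R = 6378137 m) → φ = -0.82389740°, λ = -101.36470190°.
UTM 14S forward: E = 236819.707 m, N = 9908856.392 m.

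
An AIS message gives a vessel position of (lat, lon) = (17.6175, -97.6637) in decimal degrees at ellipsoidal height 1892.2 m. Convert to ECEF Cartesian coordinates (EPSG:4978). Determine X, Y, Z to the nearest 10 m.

X -811170 m, Y -6028330 m, Z 1918650 m

WGS84: a = 6378137 m, e² = 0.006694380; N(φ) = a/√(1−e²sin²φ) = 6380093.532 m.
X = (N+h)·cosφ·cosλ = -811173.240 m; Y = (N+h)·cosφ·sinλ = -6028328.564 m; Z = (N(1−e²)+h)·sinφ = 1918651.376 m.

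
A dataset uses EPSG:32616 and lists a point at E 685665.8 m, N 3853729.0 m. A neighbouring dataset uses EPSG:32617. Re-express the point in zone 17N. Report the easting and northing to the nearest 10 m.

UTM 16N → geographic: φ = 34.80890035°, λ = -84.97020043°.
UTM 17N (λ₀ = -81°) forward: E = 136770.395 m, N = 3859041.827 m.

E 136770 m, N 3859040 m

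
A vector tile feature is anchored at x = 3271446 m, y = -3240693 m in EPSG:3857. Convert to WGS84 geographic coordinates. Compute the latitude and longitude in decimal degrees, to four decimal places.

R = 6378137 m. λ = x/R = 29.38789943°.
φ = 2·arctan(exp(y/R)) − 90° = 2·arctan(0.60164) − 90° = -27.93429964°.

lat -27.9343°, lon 29.3879°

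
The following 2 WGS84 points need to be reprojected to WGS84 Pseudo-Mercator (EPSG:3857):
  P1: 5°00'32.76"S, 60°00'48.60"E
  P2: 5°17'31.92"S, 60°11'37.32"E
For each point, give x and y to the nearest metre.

P1: x 6680672 m, y -558322 m; P2: x 6700732 m, y -589964 m

Web Mercator: x = R·λ, y = R·ln tan(π/4+φ/2), R = 6378137 m.
P1 (-5.0091°, 60.0135°) → (6680672.261, -558322.141) m.
P2 (-5.2922°, 60.1937°) → (6700732.033, -589964.491) m.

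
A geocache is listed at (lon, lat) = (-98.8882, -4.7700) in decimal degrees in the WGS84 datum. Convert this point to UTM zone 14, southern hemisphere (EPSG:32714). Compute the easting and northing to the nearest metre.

Zone 14 central meridian λ₀ = 6×14 − 183 = -99°; Δλ = +0.1118°.
Transverse Mercator on WGS84 with k₀ = 0.9996 gives E = 512397.748 m, N = 9472758.459 m.

E 512398 m, N 9472758 m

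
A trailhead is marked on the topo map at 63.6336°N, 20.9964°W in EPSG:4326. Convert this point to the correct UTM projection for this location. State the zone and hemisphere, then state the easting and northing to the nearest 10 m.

Longitude -20.9964° lies in the 6° band [-24°, -18°), giving zone 27; latitude is north of the equator, so 27N.
Zone 27 central meridian λ₀ = 6×27 − 183 = -21°; Δλ = +0.0036°.
Transverse Mercator on WGS84 with k₀ = 0.9996 gives E = 500178.386 m, N = 7056186.249 m.

Zone 27N: E 500180 m, N 7056190 m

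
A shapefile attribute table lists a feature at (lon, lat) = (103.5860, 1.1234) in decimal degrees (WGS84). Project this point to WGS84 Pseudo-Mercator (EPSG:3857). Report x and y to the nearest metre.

Web Mercator is spherical with R = a = 6378137 m.
x = R·λ = 6378137 × 1.807916759 = 11531140.773 m.
y = R·ln tan(π/4 + φ/2) = 6378137 × 0.019608285 = 125064.329 m.

x 11531141 m, y 125064 m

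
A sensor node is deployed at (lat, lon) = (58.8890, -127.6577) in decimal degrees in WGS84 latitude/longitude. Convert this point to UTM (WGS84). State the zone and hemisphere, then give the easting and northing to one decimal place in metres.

Longitude -127.6577° lies in the 6° band [-132°, -126°), giving zone 9; latitude is north of the equator, so 9N.
Zone 9 central meridian λ₀ = 6×9 − 183 = -129°; Δλ = +1.3423°.
Transverse Mercator on WGS84 with k₀ = 0.9996 gives E = 577362.996 m, N = 6528468.136 m.

Zone 9N: E 577363.0 m, N 6528468.1 m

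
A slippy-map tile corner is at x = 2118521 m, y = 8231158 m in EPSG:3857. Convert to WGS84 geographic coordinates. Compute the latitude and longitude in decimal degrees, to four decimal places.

lat 59.2341°, lon 19.0310°

R = 6378137 m. λ = x/R = 19.03099794°.
φ = 2·arctan(exp(y/R)) − 90° = 2·arctan(3.63470) − 90° = 59.23410075°.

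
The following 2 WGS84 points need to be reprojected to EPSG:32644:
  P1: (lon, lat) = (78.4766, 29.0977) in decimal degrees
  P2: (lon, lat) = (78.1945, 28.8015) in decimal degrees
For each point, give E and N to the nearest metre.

UTM zone 44N: λ₀ = 81°, k₀ = 0.9996.
P1 (29.0977°, 78.4766°) → (254410.341, 3221441.058) m.
P2 (28.8015°, 78.1945°) → (226165.016, 3189225.421) m.

P1: E 254410 m, N 3221441 m; P2: E 226165 m, N 3189225 m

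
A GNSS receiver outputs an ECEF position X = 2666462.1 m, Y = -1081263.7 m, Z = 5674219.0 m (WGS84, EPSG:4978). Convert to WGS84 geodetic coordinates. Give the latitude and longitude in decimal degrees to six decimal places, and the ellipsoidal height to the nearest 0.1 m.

lat 63.265700°, lon -22.072800°, h 959.3 m

λ = atan2(Y, X) = -22.07280001°; p = √(X²+Y²) = 2877351.4 m.
Bowring's method on WGS84 (a = 6378137 m, b = 6356752.314 m) gives φ = 63.26569999°, h = 959.311 m.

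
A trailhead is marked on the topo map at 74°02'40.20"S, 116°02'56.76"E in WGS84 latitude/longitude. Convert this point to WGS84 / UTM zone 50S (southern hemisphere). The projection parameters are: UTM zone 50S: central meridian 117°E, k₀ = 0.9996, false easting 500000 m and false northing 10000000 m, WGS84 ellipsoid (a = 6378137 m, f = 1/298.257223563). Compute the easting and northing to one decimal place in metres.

E 470824.2 m, N 1782764.5 m

Zone 50 central meridian λ₀ = 6×50 − 183 = 117°; Δλ = -0.9509°.
Transverse Mercator on WGS84 with k₀ = 0.9996 gives E = 470824.157 m, N = 1782764.531 m.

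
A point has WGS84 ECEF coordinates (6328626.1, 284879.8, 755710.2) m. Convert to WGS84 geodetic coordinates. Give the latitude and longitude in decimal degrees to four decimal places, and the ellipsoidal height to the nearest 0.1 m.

lat 6.8481°, lon 2.5774°, h 2114.6 m

λ = atan2(Y, X) = 2.57739968°; p = √(X²+Y²) = 6335034.7 m.
Bowring's method on WGS84 (a = 6378137 m, b = 6356752.314 m) gives φ = 6.84810007°, h = 2114.590 m.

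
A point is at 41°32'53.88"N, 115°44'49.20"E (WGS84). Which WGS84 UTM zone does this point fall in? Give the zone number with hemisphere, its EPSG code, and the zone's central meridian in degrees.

UTM zone = ⌊(λ + 180)/6⌋ + 1; 115.7470° ∈ [114°, 120°) → zone 50.
Hemisphere: N (φ ≥ 0).
Central meridian λ₀ = 6×50 − 183 = 117°.
EPSG code: 32650.

Zone 50N (EPSG:32650), central meridian 117°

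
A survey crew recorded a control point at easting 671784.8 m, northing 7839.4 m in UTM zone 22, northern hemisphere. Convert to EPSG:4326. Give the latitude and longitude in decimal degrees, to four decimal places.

Zone 22N: λ₀ = -51°, k₀ = 0.9996, false easting 500000 m.
Meridian distance M = (N − FN)/k₀ = 7842.5 m.
Inverse transverse Mercator on WGS84 gives φ = 0.07089960°, λ = -49.45640022°.

lat 0.0709°, lon -49.4564°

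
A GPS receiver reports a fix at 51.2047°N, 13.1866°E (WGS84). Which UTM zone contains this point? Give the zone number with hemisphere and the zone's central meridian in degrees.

UTM zone = ⌊(λ + 180)/6⌋ + 1; 13.1866° ∈ [12°, 18°) → zone 33.
Hemisphere: N (φ ≥ 0).
Central meridian λ₀ = 6×33 − 183 = 15°.

Zone 33N, central meridian 15°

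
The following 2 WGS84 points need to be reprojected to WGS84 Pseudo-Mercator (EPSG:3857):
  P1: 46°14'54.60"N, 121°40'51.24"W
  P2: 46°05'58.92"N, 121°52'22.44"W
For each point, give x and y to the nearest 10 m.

Web Mercator: x = R·λ, y = R·ln tan(π/4+φ/2), R = 6378137 m.
P1 (46.2485°, -121.6809°) → (-13545455.827, 5820261.339) m.
P2 (46.0997°, -121.8729°) → (-13566829.169, 5796340.635) m.

P1: x -13545460 m, y 5820260 m; P2: x -13566830 m, y 5796340 m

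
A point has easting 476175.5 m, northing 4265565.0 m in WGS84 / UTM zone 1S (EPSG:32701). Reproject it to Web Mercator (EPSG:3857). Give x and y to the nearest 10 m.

x -19741980 m, y -6756900 m

Unproject from UTM 1S (λ₀ = -177°) → φ = -51.76029989°, λ = -177.34520003°.
Web Mercator (R = 6378137 m): x = -19741977.362 m, y = -6756900.100 m.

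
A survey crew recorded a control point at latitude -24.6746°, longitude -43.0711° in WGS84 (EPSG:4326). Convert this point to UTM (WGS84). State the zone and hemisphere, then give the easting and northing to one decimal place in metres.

Zone 23S: E 695178.4 m, N 7269710.7 m

Longitude -43.0711° lies in the 6° band [-48°, -42°), giving zone 23; latitude is south of the equator, so 23S.
Zone 23 central meridian λ₀ = 6×23 − 183 = -45°; Δλ = +1.9289°.
Transverse Mercator on WGS84 with k₀ = 0.9996 gives E = 695178.431 m, N = 7269710.659 m.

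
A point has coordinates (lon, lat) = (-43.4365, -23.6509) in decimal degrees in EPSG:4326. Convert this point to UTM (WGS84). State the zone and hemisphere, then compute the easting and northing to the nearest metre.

Zone 23S: E 659465 m, N 7383550 m

Longitude -43.4365° lies in the 6° band [-48°, -42°), giving zone 23; latitude is south of the equator, so 23S.
Zone 23 central meridian λ₀ = 6×23 − 183 = -45°; Δλ = +1.5635°.
Transverse Mercator on WGS84 with k₀ = 0.9996 gives E = 659464.815 m, N = 7383549.834 m.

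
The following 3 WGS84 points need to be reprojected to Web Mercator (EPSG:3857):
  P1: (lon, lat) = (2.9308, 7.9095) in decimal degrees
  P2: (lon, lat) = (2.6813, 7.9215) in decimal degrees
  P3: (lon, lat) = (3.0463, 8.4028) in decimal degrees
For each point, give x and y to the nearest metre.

Web Mercator: x = R·λ, y = R·ln tan(π/4+φ/2), R = 6378137 m.
P1 (7.9095°, 2.9308°) → (326255.164, 883291.455) m.
P2 (7.9215°, 2.6813°) → (298480.951, 884640.139) m.
P3 (8.4028°, 3.0463°) → (339112.565, 938766.662) m.

P1: x 326255 m, y 883291 m; P2: x 298481 m, y 884640 m; P3: x 339113 m, y 938767 m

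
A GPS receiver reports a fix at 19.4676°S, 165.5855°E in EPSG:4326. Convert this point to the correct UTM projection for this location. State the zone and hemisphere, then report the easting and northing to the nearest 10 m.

Zone 58S: E 561450 m, N 7847330 m

Longitude 165.5855° lies in the 6° band [162°, 168°), giving zone 58; latitude is south of the equator, so 58S.
Zone 58 central meridian λ₀ = 6×58 − 183 = 165°; Δλ = +0.5855°.
Transverse Mercator on WGS84 with k₀ = 0.9996 gives E = 561450.474 m, N = 7847327.681 m.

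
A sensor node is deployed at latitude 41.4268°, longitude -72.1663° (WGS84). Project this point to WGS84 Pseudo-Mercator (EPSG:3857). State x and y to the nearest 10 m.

x -8033520 m, y 5075500 m

Web Mercator is spherical with R = a = 6378137 m.
x = R·λ = 6378137 × -1.259539544 = -8033515.768 m.
y = R·ln tan(π/4 + φ/2) = 6378137 × 0.795765262 = 5075499.859 m.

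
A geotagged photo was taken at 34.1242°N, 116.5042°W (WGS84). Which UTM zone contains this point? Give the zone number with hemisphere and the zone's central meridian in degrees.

UTM zone = ⌊(λ + 180)/6⌋ + 1; -116.5042° ∈ [-120°, -114°) → zone 11.
Hemisphere: N (φ ≥ 0).
Central meridian λ₀ = 6×11 − 183 = -117°.

Zone 11N, central meridian -117°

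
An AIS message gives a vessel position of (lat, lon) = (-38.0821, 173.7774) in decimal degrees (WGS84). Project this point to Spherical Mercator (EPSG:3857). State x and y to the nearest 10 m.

x 19344810 m, y -4591030 m

Web Mercator is spherical with R = a = 6378137 m.
x = R·λ = 6378137 × 3.032987796 = 19344811.679 m.
y = R·ln tan(π/4 + φ/2) = 6378137 × -0.719807412 = -4591030.290 m.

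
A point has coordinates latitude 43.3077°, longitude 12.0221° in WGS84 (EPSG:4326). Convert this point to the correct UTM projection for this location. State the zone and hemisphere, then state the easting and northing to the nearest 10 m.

Longitude 12.0221° lies in the 6° band [12°, 18°), giving zone 33; latitude is north of the equator, so 33N.
Zone 33 central meridian λ₀ = 6×33 − 183 = 15°; Δλ = -2.9779°.
Transverse Mercator on WGS84 with k₀ = 0.9996 gives E = 258484.397 m, N = 4799292.295 m.

Zone 33N: E 258480 m, N 4799290 m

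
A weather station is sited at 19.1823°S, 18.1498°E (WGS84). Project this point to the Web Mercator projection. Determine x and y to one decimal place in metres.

Web Mercator is spherical with R = a = 6378137 m.
x = R·λ = 6378137 × 0.316773769 = 2020426.494 m.
y = R·ln tan(π/4 + φ/2) = 6378137 × -0.341229827 = -2176410.588 m.

x 2020426.5 m, y -2176410.6 m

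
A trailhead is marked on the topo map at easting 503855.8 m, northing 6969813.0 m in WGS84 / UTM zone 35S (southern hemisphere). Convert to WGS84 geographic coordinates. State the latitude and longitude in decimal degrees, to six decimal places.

Zone 35S: λ₀ = 27°, k₀ = 0.9996, false easting 500000 m, false northing 10000000 m.
Meridian distance M = (N − FN)/k₀ = -3031399.6 m.
Inverse transverse Mercator on WGS84 gives φ = -27.39500035°, λ = 27.03900019°.

lat -27.395000°, lon 27.039000°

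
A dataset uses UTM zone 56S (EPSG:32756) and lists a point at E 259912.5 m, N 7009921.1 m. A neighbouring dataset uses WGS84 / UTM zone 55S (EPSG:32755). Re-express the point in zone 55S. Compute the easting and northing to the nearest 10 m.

E 855320 m, N 7007180 m

UTM 56S → geographic: φ = -27.01210040°, λ = 150.58030011°.
UTM 55S (λ₀ = 147°) forward: E = 855318.900 m, N = 7007178.122 m.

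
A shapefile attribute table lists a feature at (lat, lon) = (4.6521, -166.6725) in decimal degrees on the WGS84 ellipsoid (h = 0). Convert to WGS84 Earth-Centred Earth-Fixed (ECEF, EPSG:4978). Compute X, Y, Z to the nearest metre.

WGS84: a = 6378137 m, e² = 0.006694380; N(φ) = a/√(1−e²sin²φ) = 6378277.439 m.
X = (N+h)·cosφ·cosλ = -6186052.805 m; Y = (N+h)·cosφ·sinλ = -1465456.279 m; Z = (N(1−e²)+h)·sinφ = 513848.886 m.

X -6186053 m, Y -1465456 m, Z 513849 m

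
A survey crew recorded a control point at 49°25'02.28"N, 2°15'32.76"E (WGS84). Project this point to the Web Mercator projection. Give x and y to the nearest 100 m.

Web Mercator is spherical with R = a = 6378137 m.
x = R·λ = 6378137 × 0.039428733 = 251481.862 m.
y = R·ln tan(π/4 + φ/2) = 6378137 × 0.994956270 = 6345967.399 m.

x 251500 m, y 6346000 m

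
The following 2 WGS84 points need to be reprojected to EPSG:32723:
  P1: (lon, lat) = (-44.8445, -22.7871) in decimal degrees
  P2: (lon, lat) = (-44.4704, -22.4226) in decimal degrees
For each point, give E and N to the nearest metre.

UTM zone 23S: λ₀ = -45°, k₀ = 0.9996.
P1 (-22.7871°, -44.8445°) → (515960.774, 7480039.501) m.
P2 (-22.4226°, -44.4704°) → (554502.867, 7520299.854) m.

P1: E 515961 m, N 7480040 m; P2: E 554503 m, N 7520300 m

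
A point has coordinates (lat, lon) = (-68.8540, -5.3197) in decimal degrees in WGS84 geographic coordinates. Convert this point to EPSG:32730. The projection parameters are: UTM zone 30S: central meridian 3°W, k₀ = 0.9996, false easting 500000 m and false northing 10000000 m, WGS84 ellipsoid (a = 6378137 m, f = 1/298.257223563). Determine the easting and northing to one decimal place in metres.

E 406629.2 m, N 2360154.2 m

Zone 30 central meridian λ₀ = 6×30 − 183 = -3°; Δλ = -2.3197°.
Transverse Mercator on WGS84 with k₀ = 0.9996 gives E = 406629.244 m, N = 2360154.223 m.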